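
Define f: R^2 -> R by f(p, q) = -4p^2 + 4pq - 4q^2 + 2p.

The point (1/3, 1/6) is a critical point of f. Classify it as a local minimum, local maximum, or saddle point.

The Hessian of f is constant: H = [[-8, 4], [4, -8]].
det(H) = (-8)·(-8) − 4² = 48.
det(H) > 0 and tr(H) = -16 < 0, so H is negative definite and the point is a local maximum.

local maximum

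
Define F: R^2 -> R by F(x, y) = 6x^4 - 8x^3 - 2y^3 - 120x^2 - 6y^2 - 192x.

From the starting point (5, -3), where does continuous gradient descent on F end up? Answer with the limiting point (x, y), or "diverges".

F is separable, so gradient descent decouples: x follows -∂F/∂x, y follows -∂F/∂y.
∂F/∂x = 24(x - 4)(x + 1)(x + 2); at x=5 this is 1008, so x decreases.
∂F/∂y = -6y(y + 2); at y=-3 this is -18, so y increases.
x converges to its nearest critical value 4 (a local min of the x-part); y converges to -2. The iterate converges to (4, -2).

(4, -2)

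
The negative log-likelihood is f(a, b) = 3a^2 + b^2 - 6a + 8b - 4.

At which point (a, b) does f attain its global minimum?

f(a,b) separates as P(a) + Q(b) − 4, so its minimum is min P + min Q − 4.
P'(a) = 6a - 6 vanishes at a ∈ {1}; Q'(b) = 2b + 8 vanishes at b ∈ {-4}.
Local minima of P (where P''>0): P(1)=-3. Local minima of Q: Q(-4)=-16.
So the global minimum of f is P(1) + Q(-4) − 4 = -3 − 16 − 4 = -23, attained at (1, -4).

(1, -4)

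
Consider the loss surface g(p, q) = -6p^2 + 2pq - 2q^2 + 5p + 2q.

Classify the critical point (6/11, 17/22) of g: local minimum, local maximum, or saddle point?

The Hessian of g is constant: H = [[-12, 2], [2, -4]].
det(H) = (-12)·(-4) − 2² = 44.
det(H) > 0 and tr(H) = -16 < 0, so H is negative definite and the point is a local maximum.

local maximum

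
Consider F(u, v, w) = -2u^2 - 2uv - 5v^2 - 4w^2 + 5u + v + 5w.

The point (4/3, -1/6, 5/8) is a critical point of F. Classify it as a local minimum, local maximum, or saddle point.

local maximum

The Hessian is constant: H = [[-4, -2, 0], [-2, -10, 0], [0, 0, -8]].
Leading principal minors: Δ₁ = -4, Δ₂ = 36, Δ₃ = -288.
The minors alternate sign starting negative (−, +, −), so H is negative definite: a local maximum.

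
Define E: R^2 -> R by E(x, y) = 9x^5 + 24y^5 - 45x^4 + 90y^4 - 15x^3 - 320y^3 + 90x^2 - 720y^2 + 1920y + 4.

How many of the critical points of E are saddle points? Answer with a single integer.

8

E separates as a function of x plus a function of y, so ∇E=0 decouples.
∂E/∂x = 45x(x - 4)(x - 1)(x + 1) = 0 at x ∈ {-1, 0, 1, 4}; ∂E/∂y = 120(y - 2)(y - 1)(y + 2)(y + 4) = 0 at y ∈ {-4, -2, 1, 2}.
The Hessian is diagonal: diag(E_xx, E_yy). Second derivatives: E_xx(-1)=-450, E_xx(0)=180, E_xx(1)=-270, E_xx(4)=2700; E_yy(-4)=-7200, E_yy(-2)=2880, E_yy(1)=-1800, E_yy(2)=2880.
Saddle points occur where the two diagonal entries have opposite signs: (-1, -2), (-1, 2), (0, -4), (0, 1), (1, -2), (1, 2), (4, -4), (4, 1). Count: 8.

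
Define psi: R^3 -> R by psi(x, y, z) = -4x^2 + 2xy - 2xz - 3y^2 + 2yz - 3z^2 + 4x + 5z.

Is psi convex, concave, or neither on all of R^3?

concave

psi is quadratic, so its Hessian is the constant matrix H = [[-8, 2, -2], [2, -6, 2], [-2, 2, -6]].
Leading principal minors: -8, 44, -224.
Signs alternate −, +, − ⇒ H ≺ 0 ⇒ concave.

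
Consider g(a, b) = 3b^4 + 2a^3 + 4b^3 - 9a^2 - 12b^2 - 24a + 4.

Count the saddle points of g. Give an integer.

3

g separates as a function of a plus a function of b, so ∇g=0 decouples.
∂g/∂a = 6(a - 4)(a + 1) = 0 at a ∈ {-1, 4}; ∂g/∂b = 12b(b - 1)(b + 2) = 0 at b ∈ {-2, 0, 1}.
The Hessian is diagonal: diag(g_aa, g_bb). Second derivatives: g_aa(-1)=-30, g_aa(4)=30; g_bb(-2)=72, g_bb(0)=-24, g_bb(1)=36.
Saddle points occur where the two diagonal entries have opposite signs: (-1, -2), (-1, 1), (4, 0). Count: 3.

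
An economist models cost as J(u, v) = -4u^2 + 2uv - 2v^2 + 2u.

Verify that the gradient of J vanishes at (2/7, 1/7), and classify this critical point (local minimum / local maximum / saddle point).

∇J = (-8u + 2v + 2, 2u - 4v); substituting (2/7, 1/7) gives ∇J = (0, 0), so (2/7, 1/7) is indeed a critical point.
The Hessian of J is constant: H = [[-8, 2], [2, -4]].
det(H) = (-8)·(-4) − 2² = 28.
det(H) > 0 and tr(H) = -12 < 0, so H is negative definite and the point is a local maximum.

local maximum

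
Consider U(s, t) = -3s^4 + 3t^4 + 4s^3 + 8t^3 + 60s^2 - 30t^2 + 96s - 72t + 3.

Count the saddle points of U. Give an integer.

U separates as a function of s plus a function of t, so ∇U=0 decouples.
∂U/∂s = -12(s - 4)(s + 1)(s + 2) = 0 at s ∈ {-2, -1, 4}; ∂U/∂t = 12(t - 2)(t + 1)(t + 3) = 0 at t ∈ {-3, -1, 2}.
The Hessian is diagonal: diag(U_ss, U_tt). Second derivatives: U_ss(-2)=-72, U_ss(-1)=60, U_ss(4)=-360; U_tt(-3)=120, U_tt(-1)=-72, U_tt(2)=180.
Saddle points occur where the two diagonal entries have opposite signs: (-2, -3), (-2, 2), (-1, -1), (4, -3), (4, 2). Count: 5.

5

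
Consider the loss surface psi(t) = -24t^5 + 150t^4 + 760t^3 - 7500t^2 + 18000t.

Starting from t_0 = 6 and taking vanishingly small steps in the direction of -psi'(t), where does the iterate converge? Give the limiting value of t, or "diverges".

psi'(t) = -120(t - 5)(t - 3)(t - 2)(t + 5), so psi'(6) = -15840.
Gradient descent moves in the -psi' direction, i.e. t is increasing.
There is no critical point above t=6, and psi' keeps the same sign, so the iterate runs off to +∞.

diverges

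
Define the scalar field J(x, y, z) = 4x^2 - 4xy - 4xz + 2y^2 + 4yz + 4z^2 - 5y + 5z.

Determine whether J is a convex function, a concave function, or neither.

J is quadratic, so its Hessian is the constant matrix H = [[8, -4, -4], [-4, 4, 4], [-4, 4, 8]].
Leading principal minors: 8, 16, 64.
All positive ⇒ H ≻ 0 ⇒ convex.

convex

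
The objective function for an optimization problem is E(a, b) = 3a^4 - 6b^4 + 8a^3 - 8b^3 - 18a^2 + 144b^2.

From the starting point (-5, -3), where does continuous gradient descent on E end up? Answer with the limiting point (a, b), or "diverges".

E is separable, so gradient descent decouples: a follows -∂E/∂a, b follows -∂E/∂b.
∂E/∂a = 12a(a - 1)(a + 3); at a=-5 this is -720, so a increases.
∂E/∂b = -24b(b - 3)(b + 4); at b=-3 this is -432, so b increases.
a converges to its nearest critical value -3 (a local min of the a-part); b converges to 0. The iterate converges to (-3, 0).

(-3, 0)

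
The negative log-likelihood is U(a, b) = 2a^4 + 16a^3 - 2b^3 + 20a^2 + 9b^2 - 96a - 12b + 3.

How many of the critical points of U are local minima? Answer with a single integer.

2

U separates as a function of a plus a function of b, so ∇U=0 decouples.
∂U/∂a = 8(a - 1)(a + 3)(a + 4) = 0 at a ∈ {-4, -3, 1}; ∂U/∂b = -6(b - 2)(b - 1) = 0 at b ∈ {1, 2}.
The Hessian is diagonal: diag(U_aa, U_bb). Second derivatives: U_aa(-4)=40, U_aa(-3)=-32, U_aa(1)=160; U_bb(1)=6, U_bb(2)=-6.
Local minima occur where both diagonal entries positive: (-4, 1), (1, 1). Count: 2.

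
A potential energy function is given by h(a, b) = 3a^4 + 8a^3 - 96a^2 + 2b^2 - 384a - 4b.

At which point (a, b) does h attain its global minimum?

h(a,b) separates as P(a) + Q(b), so its minimum is min P + min Q.
P'(a) = 12(a - 4)(a + 2)(a + 4) vanishes at a ∈ {-4, -2, 4}; Q'(b) = 4b - 4 vanishes at b ∈ {1}.
Local minima of P (where P''>0): P(-4)=256, P(4)=-1792. Local minima of Q: Q(1)=-2.
So the global minimum of h is P(4) + Q(1) = -1792 − 2 = -1794, attained at (4, 1).

(4, 1)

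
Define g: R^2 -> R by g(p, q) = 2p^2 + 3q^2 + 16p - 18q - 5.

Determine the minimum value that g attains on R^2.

g(p,q) separates as A(p) + B(q) − 5, so its minimum is min A + min B − 5.
A'(p) = 4p + 16 vanishes at p ∈ {-4}; B'(q) = 6q - 18 vanishes at q ∈ {3}.
Local minima of A (where A''>0): A(-4)=-32. Local minima of B: B(3)=-27.
So the global minimum of g is A(-4) + B(3) − 5 = -32 − 27 − 5 = -64, attained at (-4, 3).

-64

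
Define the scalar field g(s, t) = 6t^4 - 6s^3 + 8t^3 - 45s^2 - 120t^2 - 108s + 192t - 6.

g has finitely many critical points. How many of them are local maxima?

1

g separates as a function of s plus a function of t, so ∇g=0 decouples.
∂g/∂s = -18(s + 2)(s + 3) = 0 at s ∈ {-3, -2}; ∂g/∂t = 24(t - 2)(t - 1)(t + 4) = 0 at t ∈ {-4, 1, 2}.
The Hessian is diagonal: diag(g_ss, g_tt). Second derivatives: g_ss(-3)=18, g_ss(-2)=-18; g_tt(-4)=720, g_tt(1)=-120, g_tt(2)=144.
Local maxima occur where both diagonal entries negative: (-2, 1). Count: 1.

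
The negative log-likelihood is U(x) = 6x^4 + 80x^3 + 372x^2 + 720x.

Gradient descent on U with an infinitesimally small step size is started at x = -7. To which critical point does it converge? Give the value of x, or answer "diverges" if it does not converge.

U'(x) = 24(x + 2)(x + 3)(x + 5), so U'(-7) = -960.
Gradient descent moves in the -U' direction, i.e. x is increasing.
The nearest critical point in that direction is x = -5, where U'' = 144 > 0 (a local minimum). The iterate converges there.

-5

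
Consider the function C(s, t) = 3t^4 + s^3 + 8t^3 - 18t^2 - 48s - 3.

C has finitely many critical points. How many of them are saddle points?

3

C separates as a function of s plus a function of t, so ∇C=0 decouples.
∂C/∂s = 3(s - 4)(s + 4) = 0 at s ∈ {-4, 4}; ∂C/∂t = 12t(t - 1)(t + 3) = 0 at t ∈ {-3, 0, 1}.
The Hessian is diagonal: diag(C_ss, C_tt). Second derivatives: C_ss(-4)=-24, C_ss(4)=24; C_tt(-3)=144, C_tt(0)=-36, C_tt(1)=48.
Saddle points occur where the two diagonal entries have opposite signs: (-4, -3), (-4, 1), (4, 0). Count: 3.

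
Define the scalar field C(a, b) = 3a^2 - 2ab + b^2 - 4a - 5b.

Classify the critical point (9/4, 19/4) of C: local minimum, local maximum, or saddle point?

local minimum

The Hessian of C is constant: H = [[6, -2], [-2, 2]].
det(H) = 6·2 − (-2)² = 8.
det(H) > 0 and tr(H) = 8 > 0, so H is positive definite and the point is a local minimum.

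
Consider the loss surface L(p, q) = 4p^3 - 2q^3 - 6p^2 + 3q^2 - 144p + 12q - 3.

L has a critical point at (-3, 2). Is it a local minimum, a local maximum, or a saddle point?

local maximum

The mixed partial ∂²L/∂p∂q is 0, so the Hessian at any point is diag(L_pp, L_qq) = diag(12(2p - 1), 6(-2q + 1)).
At (-3, 2): H = diag(-84, -18).
Both eigenvalues are negative, so H is negative definite: a local maximum.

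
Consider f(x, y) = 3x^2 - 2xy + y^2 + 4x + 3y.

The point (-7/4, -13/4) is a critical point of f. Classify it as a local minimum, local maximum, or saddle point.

local minimum

The Hessian of f is constant: H = [[6, -2], [-2, 2]].
det(H) = 6·2 − (-2)² = 8.
det(H) > 0 and tr(H) = 8 > 0, so H is positive definite and the point is a local minimum.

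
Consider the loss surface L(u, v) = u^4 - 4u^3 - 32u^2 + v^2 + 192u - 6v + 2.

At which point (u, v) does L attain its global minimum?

L(u,v) separates as P(u) + Q(v) + 2, so its minimum is min P + min Q + 2.
P'(u) = 4(u - 4)(u - 3)(u + 4) vanishes at u ∈ {-4, 3, 4}; Q'(v) = 2v - 6 vanishes at v ∈ {3}.
Local minima of P (where P''>0): P(-4)=-768, P(4)=256. Local minima of Q: Q(3)=-9.
So the global minimum of L is P(-4) + Q(3) + 2 = -768 − 9 + 2 = -775, attained at (-4, 3).

(-4, 3)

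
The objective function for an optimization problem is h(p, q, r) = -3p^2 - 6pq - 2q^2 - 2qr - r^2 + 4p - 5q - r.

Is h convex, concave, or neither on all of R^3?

neither

h is quadratic, so its Hessian is the constant matrix H = [[-6, -6, 0], [-6, -4, -2], [0, -2, -2]].
Leading principal minors: -6, -12, 48.
Neither pattern holds ⇒ H is indefinite ⇒ neither convex nor concave.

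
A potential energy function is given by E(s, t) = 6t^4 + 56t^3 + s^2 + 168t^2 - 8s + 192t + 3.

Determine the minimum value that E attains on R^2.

-141

E(s,t) separates as P(s) + Q(t) + 3, so its minimum is min P + min Q + 3.
P'(s) = 2s - 8 vanishes at s ∈ {4}; Q'(t) = 24(t + 1)(t + 2)(t + 4) vanishes at t ∈ {-4, -2, -1}.
Local minima of P (where P''>0): P(4)=-16. Local minima of Q: Q(-4)=-128, Q(-1)=-74.
So the global minimum of E is P(4) + Q(-4) + 3 = -16 − 128 + 3 = -141, attained at (4, -4).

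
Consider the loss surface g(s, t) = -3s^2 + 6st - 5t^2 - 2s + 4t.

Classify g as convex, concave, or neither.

g is quadratic, so its Hessian is the constant matrix H = [[-6, 6], [6, -10]].
det(H) = 24, tr(H) = -16.
det(H) > 0 and tr(H) < 0, so H is negative definite everywhere: concave.

concave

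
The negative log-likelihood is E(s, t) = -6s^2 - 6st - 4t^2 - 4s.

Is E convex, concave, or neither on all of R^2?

E is quadratic, so its Hessian is the constant matrix H = [[-12, -6], [-6, -8]].
det(H) = 60, tr(H) = -20.
det(H) > 0 and tr(H) < 0, so H is negative definite everywhere: concave.

concave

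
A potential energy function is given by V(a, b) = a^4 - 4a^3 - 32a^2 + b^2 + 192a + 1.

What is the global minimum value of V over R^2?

-767

V(a,b) separates as P(a) + Q(b) + 1, so its minimum is min P + min Q + 1.
P'(a) = 4(a - 4)(a - 3)(a + 4) vanishes at a ∈ {-4, 3, 4}; Q'(b) = 2b vanishes at b ∈ {0}.
Local minima of P (where P''>0): P(-4)=-768, P(4)=256. Local minima of Q: Q(0)=0.
So the global minimum of V is P(-4) + Q(0) + 1 = -768 + 0 + 1 = -767, attained at (-4, 0).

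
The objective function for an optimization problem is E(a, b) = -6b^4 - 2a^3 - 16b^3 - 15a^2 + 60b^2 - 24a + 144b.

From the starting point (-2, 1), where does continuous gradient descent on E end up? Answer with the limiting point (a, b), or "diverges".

E is separable, so gradient descent decouples: a follows -∂E/∂a, b follows -∂E/∂b.
∂E/∂a = -6(a + 1)(a + 4); at a=-2 this is 12, so a decreases.
∂E/∂b = -24(b - 2)(b + 1)(b + 3); at b=1 this is 192, so b decreases.
a converges to its nearest critical value -4 (a local min of the a-part); b converges to -1. The iterate converges to (-4, -1).

(-4, -1)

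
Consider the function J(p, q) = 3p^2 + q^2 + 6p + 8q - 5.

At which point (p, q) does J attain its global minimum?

J(p,q) separates as A(p) + B(q) − 5, so its minimum is min A + min B − 5.
A'(p) = 6p + 6 vanishes at p ∈ {-1}; B'(q) = 2q + 8 vanishes at q ∈ {-4}.
Local minima of A (where A''>0): A(-1)=-3. Local minima of B: B(-4)=-16.
So the global minimum of J is A(-1) + B(-4) − 5 = -3 − 16 − 5 = -24, attained at (-1, -4).

(-1, -4)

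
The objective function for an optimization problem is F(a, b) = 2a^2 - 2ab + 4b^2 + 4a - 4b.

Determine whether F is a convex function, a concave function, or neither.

F is quadratic, so its Hessian is the constant matrix H = [[4, -2], [-2, 8]].
det(H) = 28, tr(H) = 12.
det(H) > 0 and tr(H) > 0, so H is positive definite everywhere: convex.

convex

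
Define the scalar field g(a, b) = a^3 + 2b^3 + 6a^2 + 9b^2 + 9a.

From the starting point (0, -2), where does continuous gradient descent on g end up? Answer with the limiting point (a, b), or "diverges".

(-1, 0)

g is separable, so gradient descent decouples: a follows -∂g/∂a, b follows -∂g/∂b.
∂g/∂a = 3(a + 1)(a + 3); at a=0 this is 9, so a decreases.
∂g/∂b = 6b(b + 3); at b=-2 this is -12, so b increases.
a converges to its nearest critical value -1 (a local min of the a-part); b converges to 0. The iterate converges to (-1, 0).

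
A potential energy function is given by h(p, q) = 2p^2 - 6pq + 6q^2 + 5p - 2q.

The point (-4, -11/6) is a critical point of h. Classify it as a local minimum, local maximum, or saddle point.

The Hessian of h is constant: H = [[4, -6], [-6, 12]].
det(H) = 4·12 − (-6)² = 12.
det(H) > 0 and tr(H) = 16 > 0, so H is positive definite and the point is a local minimum.

local minimum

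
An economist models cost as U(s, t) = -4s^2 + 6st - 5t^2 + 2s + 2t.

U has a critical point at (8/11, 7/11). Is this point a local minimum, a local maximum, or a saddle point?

local maximum

The Hessian of U is constant: H = [[-8, 6], [6, -10]].
det(H) = (-8)·(-10) − 6² = 44.
det(H) > 0 and tr(H) = -18 < 0, so H is negative definite and the point is a local maximum.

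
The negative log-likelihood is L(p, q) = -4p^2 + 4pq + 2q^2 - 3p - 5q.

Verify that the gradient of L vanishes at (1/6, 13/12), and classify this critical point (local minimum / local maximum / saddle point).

∇L = (-8p + 4q - 3, 4p + 4q - 5); substituting (1/6, 13/12) gives ∇L = (0, 0), so (1/6, 13/12) is indeed a critical point.
The Hessian of L is constant: H = [[-8, 4], [4, 4]].
det(H) = (-8)·4 − 4² = -48.
Since det(H) < 0, H is indefinite and the critical point is a saddle point.

saddle point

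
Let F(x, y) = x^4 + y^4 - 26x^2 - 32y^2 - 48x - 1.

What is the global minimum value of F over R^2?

-609

F(x,y) separates as P(x) + Q(y) − 1, so its minimum is min P + min Q − 1.
P'(x) = 4(x - 4)(x + 1)(x + 3) vanishes at x ∈ {-3, -1, 4}; Q'(y) = 4y(y - 4)(y + 4) vanishes at y ∈ {-4, 0, 4}.
Local minima of P (where P''>0): P(-3)=-9, P(4)=-352. Local minima of Q: Q(-4)=-256, Q(4)=-256.
So the global minimum of F is P(4) + Q(-4) − 1 = -352 − 256 − 1 = -609, attained at (4, -4).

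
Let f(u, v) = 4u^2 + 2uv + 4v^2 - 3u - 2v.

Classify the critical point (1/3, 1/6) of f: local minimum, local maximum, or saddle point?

local minimum

The Hessian of f is constant: H = [[8, 2], [2, 8]].
det(H) = 8·8 − 2² = 60.
det(H) > 0 and tr(H) = 16 > 0, so H is positive definite and the point is a local minimum.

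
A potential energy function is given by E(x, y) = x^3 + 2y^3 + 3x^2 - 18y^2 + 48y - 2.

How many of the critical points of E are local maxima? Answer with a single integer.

1

E separates as a function of x plus a function of y, so ∇E=0 decouples.
∂E/∂x = 3x(x + 2) = 0 at x ∈ {-2, 0}; ∂E/∂y = 6(y - 4)(y - 2) = 0 at y ∈ {2, 4}.
The Hessian is diagonal: diag(E_xx, E_yy). Second derivatives: E_xx(-2)=-6, E_xx(0)=6; E_yy(2)=-12, E_yy(4)=12.
Local maxima occur where both diagonal entries negative: (-2, 2). Count: 1.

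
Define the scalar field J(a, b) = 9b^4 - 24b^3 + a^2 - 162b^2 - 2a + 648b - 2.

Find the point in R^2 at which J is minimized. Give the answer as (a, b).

J(a,b) separates as P(a) + Q(b) − 2, so its minimum is min P + min Q − 2.
P'(a) = 2a - 2 vanishes at a ∈ {1}; Q'(b) = 36(b - 3)(b - 2)(b + 3) vanishes at b ∈ {-3, 2, 3}.
Local minima of P (where P''>0): P(1)=-1. Local minima of Q: Q(-3)=-2025, Q(3)=567.
So the global minimum of J is P(1) + Q(-3) − 2 = -1 − 2025 − 2 = -2028, attained at (1, -3).

(1, -3)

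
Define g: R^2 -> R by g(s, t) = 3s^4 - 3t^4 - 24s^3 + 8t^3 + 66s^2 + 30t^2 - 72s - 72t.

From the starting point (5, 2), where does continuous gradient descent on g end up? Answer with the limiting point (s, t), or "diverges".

g is separable, so gradient descent decouples: s follows -∂g/∂s, t follows -∂g/∂t.
∂g/∂s = 12(s - 3)(s - 2)(s - 1); at s=5 this is 288, so s decreases.
∂g/∂t = -12(t - 3)(t - 1)(t + 2); at t=2 this is 48, so t decreases.
s converges to its nearest critical value 3 (a local min of the s-part); t converges to 1. The iterate converges to (3, 1).

(3, 1)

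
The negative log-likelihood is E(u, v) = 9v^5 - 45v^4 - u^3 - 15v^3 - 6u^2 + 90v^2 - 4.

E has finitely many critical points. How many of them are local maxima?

2

E separates as a function of u plus a function of v, so ∇E=0 decouples.
∂E/∂u = -3u(u + 4) = 0 at u ∈ {-4, 0}; ∂E/∂v = 45v(v - 4)(v - 1)(v + 1) = 0 at v ∈ {-1, 0, 1, 4}.
The Hessian is diagonal: diag(E_uu, E_vv). Second derivatives: E_uu(-4)=12, E_uu(0)=-12; E_vv(-1)=-450, E_vv(0)=180, E_vv(1)=-270, E_vv(4)=2700.
Local maxima occur where both diagonal entries negative: (0, -1), (0, 1). Count: 2.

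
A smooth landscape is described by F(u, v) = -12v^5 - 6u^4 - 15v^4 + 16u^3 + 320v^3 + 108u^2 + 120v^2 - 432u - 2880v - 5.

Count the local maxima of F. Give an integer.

4

F separates as a function of u plus a function of v, so ∇F=0 decouples.
∂F/∂u = -24(u - 3)(u - 2)(u + 3) = 0 at u ∈ {-3, 2, 3}; ∂F/∂v = -60(v - 3)(v - 2)(v + 2)(v + 4) = 0 at v ∈ {-4, -2, 2, 3}.
The Hessian is diagonal: diag(F_uu, F_vv). Second derivatives: F_uu(-3)=-720, F_uu(2)=120, F_uu(3)=-144; F_vv(-4)=5040, F_vv(-2)=-2400, F_vv(2)=1440, F_vv(3)=-2100.
Local maxima occur where both diagonal entries negative: (-3, -2), (-3, 3), (3, -2), (3, 3). Count: 4.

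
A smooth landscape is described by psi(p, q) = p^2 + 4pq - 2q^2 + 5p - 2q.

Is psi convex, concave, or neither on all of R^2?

neither

psi is quadratic, so its Hessian is the constant matrix H = [[2, 4], [4, -4]].
det(H) = -24, tr(H) = -2.
det(H) < 0, so H is indefinite: neither convex nor concave.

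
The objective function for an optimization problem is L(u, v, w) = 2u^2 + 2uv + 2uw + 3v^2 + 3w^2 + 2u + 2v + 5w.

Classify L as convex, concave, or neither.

L is quadratic, so its Hessian is the constant matrix H = [[4, 2, 2], [2, 6, 0], [2, 0, 6]].
Leading principal minors: 4, 20, 96.
All positive ⇒ H ≻ 0 ⇒ convex.

convex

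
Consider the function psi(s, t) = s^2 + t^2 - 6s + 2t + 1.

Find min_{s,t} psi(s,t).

psi(s,t) separates as P(s) + Q(t) + 1, so its minimum is min P + min Q + 1.
P'(s) = 2s - 6 vanishes at s ∈ {3}; Q'(t) = 2(t + 1) vanishes at t ∈ {-1}.
Local minima of P (where P''>0): P(3)=-9. Local minima of Q: Q(-1)=-1.
So the global minimum of psi is P(3) + Q(-1) + 1 = -9 − 1 + 1 = -9, attained at (3, -1).

-9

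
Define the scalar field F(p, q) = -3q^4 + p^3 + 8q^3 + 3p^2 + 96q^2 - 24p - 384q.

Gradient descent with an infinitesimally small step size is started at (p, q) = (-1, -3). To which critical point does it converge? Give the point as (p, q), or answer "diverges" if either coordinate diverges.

F is separable, so gradient descent decouples: p follows -∂F/∂p, q follows -∂F/∂q.
∂F/∂p = 3(p - 2)(p + 4); at p=-1 this is -27, so p increases.
∂F/∂q = -12(q - 4)(q - 2)(q + 4); at q=-3 this is -420, so q increases.
p converges to its nearest critical value 2 (a local min of the p-part); q converges to 2. The iterate converges to (2, 2).

(2, 2)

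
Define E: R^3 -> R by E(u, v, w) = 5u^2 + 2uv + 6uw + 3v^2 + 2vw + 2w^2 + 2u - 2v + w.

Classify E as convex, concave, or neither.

convex

E is quadratic, so its Hessian is the constant matrix H = [[10, 2, 6], [2, 6, 2], [6, 2, 4]].
Leading principal minors: 10, 56, 16.
All positive ⇒ H ≻ 0 ⇒ convex.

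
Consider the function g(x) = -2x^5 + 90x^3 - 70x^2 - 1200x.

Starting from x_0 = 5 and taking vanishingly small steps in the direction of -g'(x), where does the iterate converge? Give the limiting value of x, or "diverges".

g'(x) = -10(x - 4)(x - 3)(x + 2)(x + 5), so g'(5) = -1400.
Gradient descent moves in the -g' direction, i.e. x is increasing.
There is no critical point above x=5, and g' keeps the same sign, so the iterate runs off to +∞.

diverges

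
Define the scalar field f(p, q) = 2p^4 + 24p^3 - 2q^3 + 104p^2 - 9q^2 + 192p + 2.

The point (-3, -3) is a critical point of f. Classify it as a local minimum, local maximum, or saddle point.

The mixed partial ∂²f/∂p∂q is 0, so the Hessian at any point is diag(f_pp, f_qq) = diag(8(3p^2 + 18p + 26), -6(2q + 3)).
At (-3, -3): H = diag(-8, 18).
The eigenvalues have opposite signs, so H is indefinite: a saddle point.

saddle point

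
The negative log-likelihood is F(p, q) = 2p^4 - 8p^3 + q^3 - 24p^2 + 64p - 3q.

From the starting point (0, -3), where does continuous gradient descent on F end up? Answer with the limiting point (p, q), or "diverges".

diverges

F is separable, so gradient descent decouples: p follows -∂F/∂p, q follows -∂F/∂q.
∂F/∂p = 8(p - 4)(p - 1)(p + 2); at p=0 this is 64, so p decreases.
∂F/∂q = 3(q - 1)(q + 1); at q=-3 this is 24, so q decreases.
The q-coordinate has no critical point in that direction and runs off to infinity.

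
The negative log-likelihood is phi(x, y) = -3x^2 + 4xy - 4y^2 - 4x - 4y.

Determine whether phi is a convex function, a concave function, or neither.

concave

phi is quadratic, so its Hessian is the constant matrix H = [[-6, 4], [4, -8]].
det(H) = 32, tr(H) = -14.
det(H) > 0 and tr(H) < 0, so H is negative definite everywhere: concave.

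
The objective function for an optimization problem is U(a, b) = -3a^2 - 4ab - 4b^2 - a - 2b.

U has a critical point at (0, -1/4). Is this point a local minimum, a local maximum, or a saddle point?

The Hessian of U is constant: H = [[-6, -4], [-4, -8]].
det(H) = (-6)·(-8) − (-4)² = 32.
det(H) > 0 and tr(H) = -14 < 0, so H is negative definite and the point is a local maximum.

local maximum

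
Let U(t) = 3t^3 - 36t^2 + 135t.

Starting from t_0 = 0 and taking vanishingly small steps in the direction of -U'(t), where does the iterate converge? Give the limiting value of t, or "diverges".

diverges

U'(t) = 9(t - 5)(t - 3), so U'(0) = 135.
Gradient descent moves in the -U' direction, i.e. t is decreasing.
There is no critical point below t=0, and U' keeps the same sign, so the iterate runs off to −∞.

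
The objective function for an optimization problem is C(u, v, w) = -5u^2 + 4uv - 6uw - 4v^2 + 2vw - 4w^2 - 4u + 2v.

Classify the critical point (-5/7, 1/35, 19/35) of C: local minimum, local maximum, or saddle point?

local maximum

The Hessian is constant: H = [[-10, 4, -6], [4, -8, 2], [-6, 2, -8]].
Leading principal minors: Δ₁ = -10, Δ₂ = 64, Δ₃ = -280.
The minors alternate sign starting negative (−, +, −), so H is negative definite: a local maximum.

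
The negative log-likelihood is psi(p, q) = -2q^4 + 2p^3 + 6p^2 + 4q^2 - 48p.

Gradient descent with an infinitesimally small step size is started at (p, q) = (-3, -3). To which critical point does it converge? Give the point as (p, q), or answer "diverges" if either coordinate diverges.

psi is separable, so gradient descent decouples: p follows -∂psi/∂p, q follows -∂psi/∂q.
∂psi/∂p = 6(p - 2)(p + 4); at p=-3 this is -30, so p increases.
∂psi/∂q = -8q(q - 1)(q + 1); at q=-3 this is 192, so q decreases.
The q-coordinate has no critical point in that direction and runs off to infinity.

diverges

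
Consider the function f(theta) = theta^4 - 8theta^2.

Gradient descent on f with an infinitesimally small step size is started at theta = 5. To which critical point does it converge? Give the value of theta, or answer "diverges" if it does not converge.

2

f'(theta) = 4theta(theta - 2)(theta + 2), so f'(5) = 420.
Gradient descent moves in the -f' direction, i.e. theta is decreasing.
The nearest critical point in that direction is theta = 2, where f'' = 32 > 0 (a local minimum). The iterate converges there.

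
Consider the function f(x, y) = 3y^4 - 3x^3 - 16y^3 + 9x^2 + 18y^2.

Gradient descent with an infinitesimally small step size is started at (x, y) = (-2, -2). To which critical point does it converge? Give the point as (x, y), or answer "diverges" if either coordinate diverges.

(0, 0)

f is separable, so gradient descent decouples: x follows -∂f/∂x, y follows -∂f/∂y.
∂f/∂x = -9x(x - 2); at x=-2 this is -72, so x increases.
∂f/∂y = 12y(y - 3)(y - 1); at y=-2 this is -360, so y increases.
x converges to its nearest critical value 0 (a local min of the x-part); y converges to 0. The iterate converges to (0, 0).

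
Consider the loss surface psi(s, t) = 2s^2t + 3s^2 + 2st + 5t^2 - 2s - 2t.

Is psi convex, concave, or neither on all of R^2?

neither

The term 2s^2t is cubic, so the Hessian is not constant.
∂²psi/∂s² = 4t + 6, which takes both signs as t varies (negative for sufficiently negative t). A diagonal entry of the Hessian changing sign means the Hessian is neither positive- nor negative-semidefinite on all of R^2.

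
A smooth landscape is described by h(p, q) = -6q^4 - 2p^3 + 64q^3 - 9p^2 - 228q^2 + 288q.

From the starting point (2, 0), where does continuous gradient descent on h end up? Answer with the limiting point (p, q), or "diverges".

h is separable, so gradient descent decouples: p follows -∂h/∂p, q follows -∂h/∂q.
∂h/∂p = -6p(p + 3); at p=2 this is -60, so p increases.
∂h/∂q = -24(q - 4)(q - 3)(q - 1); at q=0 this is 288, so q decreases.
The p-coordinate has no critical point in that direction and runs off to infinity.

diverges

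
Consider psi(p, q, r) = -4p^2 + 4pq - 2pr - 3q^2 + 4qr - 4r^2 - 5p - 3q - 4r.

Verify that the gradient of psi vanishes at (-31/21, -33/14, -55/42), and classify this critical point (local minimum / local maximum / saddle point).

local maximum

∇psi = (-8p + 4q - 2r - 5, 4p - 6q + 4r - 3, -2p + 4q - 8r - 4); substituting (-31/21, -33/14, -55/42) gives ∇psi = (0, 0, 0), so (-31/21, -33/14, -55/42) is indeed a critical point.
The Hessian is constant: H = [[-8, 4, -2], [4, -6, 4], [-2, 4, -8]].
Leading principal minors: Δ₁ = -8, Δ₂ = 32, Δ₃ = -168.
The minors alternate sign starting negative (−, +, −), so H is negative definite: a local maximum.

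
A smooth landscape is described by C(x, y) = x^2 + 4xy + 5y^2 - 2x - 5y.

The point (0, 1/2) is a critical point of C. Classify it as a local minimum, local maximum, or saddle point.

local minimum

The Hessian of C is constant: H = [[2, 4], [4, 10]].
det(H) = 2·10 − 4² = 4.
det(H) > 0 and tr(H) = 12 > 0, so H is positive definite and the point is a local minimum.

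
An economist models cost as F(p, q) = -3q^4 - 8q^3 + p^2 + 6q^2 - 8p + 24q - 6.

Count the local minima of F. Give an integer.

F separates as a function of p plus a function of q, so ∇F=0 decouples.
∂F/∂p = 2(p - 4) = 0 at p ∈ {4}; ∂F/∂q = -12(q - 1)(q + 1)(q + 2) = 0 at q ∈ {-2, -1, 1}.
The Hessian is diagonal: diag(F_pp, F_qq). Second derivatives: F_pp(4)=2; F_qq(-2)=-36, F_qq(-1)=24, F_qq(1)=-72.
Local minima occur where both diagonal entries positive: (4, -1). Count: 1.

1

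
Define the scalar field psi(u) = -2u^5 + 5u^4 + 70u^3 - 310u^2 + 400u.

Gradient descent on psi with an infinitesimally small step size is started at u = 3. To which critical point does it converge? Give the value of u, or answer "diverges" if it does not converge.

psi'(u) = -10(u - 4)(u - 2)(u - 1)(u + 5), so psi'(3) = 160.
Gradient descent moves in the -psi' direction, i.e. u is decreasing.
The nearest critical point in that direction is u = 2, where psi'' = 140 > 0 (a local minimum). The iterate converges there.

2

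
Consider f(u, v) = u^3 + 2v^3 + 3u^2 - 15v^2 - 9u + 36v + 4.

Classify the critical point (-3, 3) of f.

saddle point

The mixed partial ∂²f/∂u∂v is 0, so the Hessian at any point is diag(f_uu, f_vv) = diag(6(u + 1), 6(2v - 5)).
At (-3, 3): H = diag(-12, 6).
The eigenvalues have opposite signs, so H is indefinite: a saddle point.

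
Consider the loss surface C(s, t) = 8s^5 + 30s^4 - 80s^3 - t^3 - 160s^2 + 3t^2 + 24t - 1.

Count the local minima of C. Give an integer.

C separates as a function of s plus a function of t, so ∇C=0 decouples.
∂C/∂s = 40s(s - 2)(s + 1)(s + 4) = 0 at s ∈ {-4, -1, 0, 2}; ∂C/∂t = -3(t - 4)(t + 2) = 0 at t ∈ {-2, 4}.
The Hessian is diagonal: diag(C_ss, C_tt). Second derivatives: C_ss(-4)=-2880, C_ss(-1)=360, C_ss(0)=-320, C_ss(2)=1440; C_tt(-2)=18, C_tt(4)=-18.
Local minima occur where both diagonal entries positive: (-1, -2), (2, -2). Count: 2.

2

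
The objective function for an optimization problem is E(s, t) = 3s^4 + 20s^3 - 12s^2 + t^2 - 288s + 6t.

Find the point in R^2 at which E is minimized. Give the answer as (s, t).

E(s,t) separates as P(s) + Q(t), so its minimum is min P + min Q.
P'(s) = 12(s - 2)(s + 3)(s + 4) vanishes at s ∈ {-4, -3, 2}; Q'(t) = 2(t + 3) vanishes at t ∈ {-3}.
Local minima of P (where P''>0): P(-4)=448, P(2)=-416. Local minima of Q: Q(-3)=-9.
So the global minimum of E is P(2) + Q(-3) = -416 − 9 = -425, attained at (2, -3).

(2, -3)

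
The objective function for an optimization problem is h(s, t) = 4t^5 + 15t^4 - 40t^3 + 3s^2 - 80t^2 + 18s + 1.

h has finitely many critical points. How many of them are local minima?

h separates as a function of s plus a function of t, so ∇h=0 decouples.
∂h/∂s = 6(s + 3) = 0 at s ∈ {-3}; ∂h/∂t = 20t(t - 2)(t + 1)(t + 4) = 0 at t ∈ {-4, -1, 0, 2}.
The Hessian is diagonal: diag(h_ss, h_tt). Second derivatives: h_ss(-3)=6; h_tt(-4)=-1440, h_tt(-1)=180, h_tt(0)=-160, h_tt(2)=720.
Local minima occur where both diagonal entries positive: (-3, -1), (-3, 2). Count: 2.

2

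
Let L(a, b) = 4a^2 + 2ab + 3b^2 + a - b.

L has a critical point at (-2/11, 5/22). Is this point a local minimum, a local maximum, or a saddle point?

local minimum

The Hessian of L is constant: H = [[8, 2], [2, 6]].
det(H) = 8·6 − 2² = 44.
det(H) > 0 and tr(H) = 14 > 0, so H is positive definite and the point is a local minimum.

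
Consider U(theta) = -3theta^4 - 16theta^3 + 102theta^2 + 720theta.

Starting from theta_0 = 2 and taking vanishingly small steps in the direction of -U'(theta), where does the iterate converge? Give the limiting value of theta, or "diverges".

U'(theta) = -12(theta - 4)(theta + 3)(theta + 5), so U'(2) = 840.
Gradient descent moves in the -U' direction, i.e. theta is decreasing.
The nearest critical point in that direction is theta = -3, where U'' = 168 > 0 (a local minimum). The iterate converges there.

-3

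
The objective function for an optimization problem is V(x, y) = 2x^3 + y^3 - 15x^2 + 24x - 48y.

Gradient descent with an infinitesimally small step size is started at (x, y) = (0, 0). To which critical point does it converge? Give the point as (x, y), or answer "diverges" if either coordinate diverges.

diverges

V is separable, so gradient descent decouples: x follows -∂V/∂x, y follows -∂V/∂y.
∂V/∂x = 6(x - 4)(x - 1); at x=0 this is 24, so x decreases.
∂V/∂y = 3(y - 4)(y + 4); at y=0 this is -48, so y increases.
The x-coordinate has no critical point in that direction and runs off to infinity.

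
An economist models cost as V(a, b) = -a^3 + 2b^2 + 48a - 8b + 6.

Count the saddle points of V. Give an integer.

1

V separates as a function of a plus a function of b, so ∇V=0 decouples.
∂V/∂a = -3(a - 4)(a + 4) = 0 at a ∈ {-4, 4}; ∂V/∂b = 4(b - 2) = 0 at b ∈ {2}.
The Hessian is diagonal: diag(V_aa, V_bb). Second derivatives: V_aa(-4)=24, V_aa(4)=-24; V_bb(2)=4.
Saddle points occur where the two diagonal entries have opposite signs: (4, 2). Count: 1.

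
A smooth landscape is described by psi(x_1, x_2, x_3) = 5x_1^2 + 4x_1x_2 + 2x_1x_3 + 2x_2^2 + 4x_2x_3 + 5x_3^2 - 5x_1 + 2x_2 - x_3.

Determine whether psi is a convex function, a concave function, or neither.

psi is quadratic, so its Hessian is the constant matrix H = [[10, 4, 2], [4, 4, 4], [2, 4, 10]].
Leading principal minors: 10, 24, 128.
All positive ⇒ H ≻ 0 ⇒ convex.

convex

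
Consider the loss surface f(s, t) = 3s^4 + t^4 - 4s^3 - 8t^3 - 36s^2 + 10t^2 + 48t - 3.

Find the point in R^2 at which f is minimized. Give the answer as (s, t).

(3, -1)

f(s,t) separates as P(s) + Q(t) − 3, so its minimum is min P + min Q − 3.
P'(s) = 12s(s - 3)(s + 2) vanishes at s ∈ {-2, 0, 3}; Q'(t) = 4(t - 4)(t - 3)(t + 1) vanishes at t ∈ {-1, 3, 4}.
Local minima of P (where P''>0): P(-2)=-64, P(3)=-189. Local minima of Q: Q(-1)=-29, Q(4)=96.
So the global minimum of f is P(3) + Q(-1) − 3 = -189 − 29 − 3 = -221, attained at (3, -1).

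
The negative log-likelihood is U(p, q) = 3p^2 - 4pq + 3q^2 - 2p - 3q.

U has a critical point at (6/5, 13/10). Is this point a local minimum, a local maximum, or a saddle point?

The Hessian of U is constant: H = [[6, -4], [-4, 6]].
det(H) = 6·6 − (-4)² = 20.
det(H) > 0 and tr(H) = 12 > 0, so H is positive definite and the point is a local minimum.

local minimum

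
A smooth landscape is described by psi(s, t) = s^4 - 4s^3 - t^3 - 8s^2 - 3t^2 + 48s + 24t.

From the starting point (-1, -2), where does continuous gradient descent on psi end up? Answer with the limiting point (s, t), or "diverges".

psi is separable, so gradient descent decouples: s follows -∂psi/∂s, t follows -∂psi/∂t.
∂psi/∂s = 4(s - 3)(s - 2)(s + 2); at s=-1 this is 48, so s decreases.
∂psi/∂t = -3(t - 2)(t + 4); at t=-2 this is 24, so t decreases.
s converges to its nearest critical value -2 (a local min of the s-part); t converges to -4. The iterate converges to (-2, -4).

(-2, -4)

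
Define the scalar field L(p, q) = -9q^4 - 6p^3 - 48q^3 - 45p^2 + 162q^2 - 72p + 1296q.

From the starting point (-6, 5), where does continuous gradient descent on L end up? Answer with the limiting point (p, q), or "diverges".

L is separable, so gradient descent decouples: p follows -∂L/∂p, q follows -∂L/∂q.
∂L/∂p = -18(p + 1)(p + 4); at p=-6 this is -180, so p increases.
∂L/∂q = -36(q - 3)(q + 3)(q + 4); at q=5 this is -5184, so q increases.
The q-coordinate has no critical point in that direction and runs off to infinity.

diverges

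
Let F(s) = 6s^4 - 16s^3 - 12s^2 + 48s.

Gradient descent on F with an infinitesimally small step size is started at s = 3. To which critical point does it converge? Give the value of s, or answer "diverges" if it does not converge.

F'(s) = 24(s - 2)(s - 1)(s + 1), so F'(3) = 192.
Gradient descent moves in the -F' direction, i.e. s is decreasing.
The nearest critical point in that direction is s = 2, where F'' = 72 > 0 (a local minimum). The iterate converges there.

2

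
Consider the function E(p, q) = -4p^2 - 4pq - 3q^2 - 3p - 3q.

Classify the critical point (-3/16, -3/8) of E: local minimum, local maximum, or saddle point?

The Hessian of E is constant: H = [[-8, -4], [-4, -6]].
det(H) = (-8)·(-6) − (-4)² = 32.
det(H) > 0 and tr(H) = -14 < 0, so H is negative definite and the point is a local maximum.

local maximum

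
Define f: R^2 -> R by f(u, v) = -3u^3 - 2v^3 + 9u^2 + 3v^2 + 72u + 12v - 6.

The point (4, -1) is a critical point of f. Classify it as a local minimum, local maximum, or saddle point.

The mixed partial ∂²f/∂u∂v is 0, so the Hessian at any point is diag(f_uu, f_vv) = diag(18(-u + 1), 6(-2v + 1)).
At (4, -1): H = diag(-54, 18).
The eigenvalues have opposite signs, so H is indefinite: a saddle point.

saddle point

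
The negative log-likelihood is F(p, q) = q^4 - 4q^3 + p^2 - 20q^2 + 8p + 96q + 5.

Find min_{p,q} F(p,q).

-290

F(p,q) separates as A(p) + B(q) + 5, so its minimum is min A + min B + 5.
A'(p) = 2p + 8 vanishes at p ∈ {-4}; B'(q) = 4(q - 4)(q - 2)(q + 3) vanishes at q ∈ {-3, 2, 4}.
Local minima of A (where A''>0): A(-4)=-16. Local minima of B: B(-3)=-279, B(4)=64.
So the global minimum of F is A(-4) + B(-3) + 5 = -16 − 279 + 5 = -290, attained at (-4, -3).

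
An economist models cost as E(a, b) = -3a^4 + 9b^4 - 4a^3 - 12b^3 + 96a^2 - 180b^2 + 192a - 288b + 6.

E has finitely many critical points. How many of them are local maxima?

2

E separates as a function of a plus a function of b, so ∇E=0 decouples.
∂E/∂a = -12(a - 4)(a + 1)(a + 4) = 0 at a ∈ {-4, -1, 4}; ∂E/∂b = 36(b - 4)(b + 1)(b + 2) = 0 at b ∈ {-2, -1, 4}.
The Hessian is diagonal: diag(E_aa, E_bb). Second derivatives: E_aa(-4)=-288, E_aa(-1)=180, E_aa(4)=-480; E_bb(-2)=216, E_bb(-1)=-180, E_bb(4)=1080.
Local maxima occur where both diagonal entries negative: (-4, -1), (4, -1). Count: 2.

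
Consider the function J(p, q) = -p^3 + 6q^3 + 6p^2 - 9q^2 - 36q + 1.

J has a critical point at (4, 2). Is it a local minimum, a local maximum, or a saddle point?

saddle point

The mixed partial ∂²J/∂p∂q is 0, so the Hessian at any point is diag(J_pp, J_qq) = diag(6(-p + 2), 18(2q - 1)).
At (4, 2): H = diag(-12, 54).
The eigenvalues have opposite signs, so H is indefinite: a saddle point.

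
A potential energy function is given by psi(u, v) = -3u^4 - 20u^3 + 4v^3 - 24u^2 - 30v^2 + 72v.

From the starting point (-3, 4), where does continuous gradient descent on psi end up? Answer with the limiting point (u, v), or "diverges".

psi is separable, so gradient descent decouples: u follows -∂psi/∂u, v follows -∂psi/∂v.
∂psi/∂u = -12u(u + 1)(u + 4); at u=-3 this is -72, so u increases.
∂psi/∂v = 12(v - 3)(v - 2); at v=4 this is 24, so v decreases.
u converges to its nearest critical value -1 (a local min of the u-part); v converges to 3. The iterate converges to (-1, 3).

(-1, 3)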